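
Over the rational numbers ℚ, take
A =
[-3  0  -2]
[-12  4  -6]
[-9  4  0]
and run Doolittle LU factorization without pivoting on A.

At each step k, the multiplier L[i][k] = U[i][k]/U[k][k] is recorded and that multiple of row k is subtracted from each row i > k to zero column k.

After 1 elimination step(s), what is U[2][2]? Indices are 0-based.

U[2][2] = 6

Step 1: pivot at (0,0) is -3.
  row1 ← row1 − (4)·row0  ⇒  L[1][0]=4, U row1=(0, 4, 2)
  row2 ← row2 − (3)·row0  ⇒  L[2][0]=3, U row2=(0, 4, 6)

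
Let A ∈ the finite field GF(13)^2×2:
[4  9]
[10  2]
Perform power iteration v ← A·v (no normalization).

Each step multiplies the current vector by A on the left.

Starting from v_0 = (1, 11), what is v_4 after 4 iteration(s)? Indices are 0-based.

v_0 = (1, 11).
v_1 = A·v_0 = (12, 6).
v_2 = A·v_1 = (11, 2).
v_3 = A·v_2 = (10, 10).
v_4 = A·v_3 = (0, 3).

v_4 = (0, 3)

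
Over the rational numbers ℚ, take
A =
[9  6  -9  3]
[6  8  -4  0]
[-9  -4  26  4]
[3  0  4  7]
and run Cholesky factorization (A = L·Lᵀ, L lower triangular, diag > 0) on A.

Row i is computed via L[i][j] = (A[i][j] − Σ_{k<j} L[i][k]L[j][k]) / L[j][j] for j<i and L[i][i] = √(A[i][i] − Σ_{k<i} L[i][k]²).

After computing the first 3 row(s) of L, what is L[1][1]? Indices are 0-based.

L[1][1] = 2

Step 1: L[0][0] = √(9) = 3.
  L[1][0] = (6) / L[0][0] = 2.
Step 2: L[1][1] = √(4) = 2.
  L[2][0] = (-9) / L[0][0] = -3.
  L[2][1] = (2) / L[1][1] = 1.
Step 3: L[2][2] = √(16) = 4.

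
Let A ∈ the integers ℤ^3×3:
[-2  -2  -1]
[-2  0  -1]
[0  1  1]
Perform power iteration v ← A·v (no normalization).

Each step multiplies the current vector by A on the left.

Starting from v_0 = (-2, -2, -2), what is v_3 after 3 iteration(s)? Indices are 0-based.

v_3 = (86, 54, -14)

v_0 = (-2, -2, -2).
v_1 = A·v_0 = (10, 6, -4).
v_2 = A·v_1 = (-28, -16, 2).
v_3 = A·v_2 = (86, 54, -14).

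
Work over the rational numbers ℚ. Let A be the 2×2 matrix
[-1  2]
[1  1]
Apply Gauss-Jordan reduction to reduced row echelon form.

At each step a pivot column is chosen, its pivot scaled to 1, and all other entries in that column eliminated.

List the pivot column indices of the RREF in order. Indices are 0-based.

step 1: normalize row 0 (÷-1) = (1, -2)
  row 1: subtract 1×row0 = (0, 3)
step 2: normalize row 1 (÷3) = (0, 1)
  row 0: subtract -2×row1 = (1, 0)

pivot columns: 0, 1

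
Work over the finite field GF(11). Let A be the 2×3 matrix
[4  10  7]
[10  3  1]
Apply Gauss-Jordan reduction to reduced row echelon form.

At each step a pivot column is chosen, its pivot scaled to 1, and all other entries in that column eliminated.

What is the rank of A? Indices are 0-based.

rank = 1

step 1: normalize row 0 (÷4) = (1, 8, 10)
  row 1: subtract 10×row0 = (0, 0, 0)
skip col 1 (zero from row 1)
skip col 2 (zero from row 1)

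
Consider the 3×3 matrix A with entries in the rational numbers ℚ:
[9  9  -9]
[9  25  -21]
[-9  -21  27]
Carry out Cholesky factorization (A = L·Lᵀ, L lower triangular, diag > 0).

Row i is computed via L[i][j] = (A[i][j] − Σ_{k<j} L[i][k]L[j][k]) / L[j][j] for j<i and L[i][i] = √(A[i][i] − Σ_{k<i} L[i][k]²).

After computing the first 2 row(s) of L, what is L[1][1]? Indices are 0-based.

L[1][1] = 4

Step 1: L[0][0] = √(9) = 3.
  L[1][0] = (9) / L[0][0] = 3.
Step 2: L[1][1] = √(16) = 4.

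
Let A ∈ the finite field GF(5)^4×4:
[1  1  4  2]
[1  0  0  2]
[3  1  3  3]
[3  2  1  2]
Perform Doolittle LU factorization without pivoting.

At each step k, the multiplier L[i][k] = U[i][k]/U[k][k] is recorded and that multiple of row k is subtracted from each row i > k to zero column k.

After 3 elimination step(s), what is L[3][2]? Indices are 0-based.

k=0: U[0][0]=1
  eliminate (1,0): mult=1, new row 1: (0, 4, 1, 0); set L[1][0]=1
  eliminate (2,0): mult=3, new row 2: (0, 3, 1, 2); set L[2][0]=3
  eliminate (3,0): mult=3, new row 3: (0, 4, 4, 1); set L[3][0]=3
k=1: U[1][1]=4
  eliminate (2,1): mult=2, new row 2: (0, 0, 4, 2); set L[2][1]=2
  eliminate (3,1): mult=1, new row 3: (0, 0, 3, 1); set L[3][1]=1
k=2: U[2][2]=4
  eliminate (3,2): mult=2, new row 3: (0, 0, 0, 2); set L[3][2]=2

L[3][2] = 2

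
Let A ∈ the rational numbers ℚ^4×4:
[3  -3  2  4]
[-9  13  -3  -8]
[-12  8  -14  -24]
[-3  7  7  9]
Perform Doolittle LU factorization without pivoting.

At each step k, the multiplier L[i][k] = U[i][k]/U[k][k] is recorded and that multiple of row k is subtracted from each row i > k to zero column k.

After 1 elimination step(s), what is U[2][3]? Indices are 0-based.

[col 0] pivot 3
  R1 -= -3*R0 → (0, 4, 3, 4)  (L[1][0] := -3)
  R2 -= -4*R0 → (0, -4, -6, -8)  (L[2][0] := -4)
  R3 -= -1*R0 → (0, 4, 9, 13)  (L[3][0] := -1)

U[2][3] = -8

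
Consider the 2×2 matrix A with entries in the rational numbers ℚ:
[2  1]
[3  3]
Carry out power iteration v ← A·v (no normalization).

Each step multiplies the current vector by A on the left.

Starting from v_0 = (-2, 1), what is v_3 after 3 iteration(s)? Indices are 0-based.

v_3 = (-36, -81)

v_0 = (-2, 1).
v_1 = A·v_0 = (-3, -3).
v_2 = A·v_1 = (-9, -18).
v_3 = A·v_2 = (-36, -81).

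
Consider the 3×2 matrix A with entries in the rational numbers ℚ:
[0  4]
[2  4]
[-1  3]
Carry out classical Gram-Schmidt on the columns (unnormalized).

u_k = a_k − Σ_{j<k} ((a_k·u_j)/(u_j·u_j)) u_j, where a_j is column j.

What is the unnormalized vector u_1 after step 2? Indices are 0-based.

Step 1: u_0 = a_0 = (0, 2, -1).
Step 2: u_1 = a_1 − (1)·u_0 = (4, 2, 4).

u_1 = (4, 2, 4)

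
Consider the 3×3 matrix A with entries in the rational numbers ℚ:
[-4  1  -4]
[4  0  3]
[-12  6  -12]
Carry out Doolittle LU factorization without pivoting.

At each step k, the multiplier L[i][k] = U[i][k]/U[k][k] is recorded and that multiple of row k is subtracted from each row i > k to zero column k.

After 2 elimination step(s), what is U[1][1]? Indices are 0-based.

k=0: U[0][0]=-4
  eliminate (1,0): mult=-1, new row 1: (0, 1, -1); set L[1][0]=-1
  eliminate (2,0): mult=3, new row 2: (0, 3, 0); set L[2][0]=3
k=1: U[1][1]=1
  eliminate (2,1): mult=3, new row 2: (0, 0, 3); set L[2][1]=3

U[1][1] = 1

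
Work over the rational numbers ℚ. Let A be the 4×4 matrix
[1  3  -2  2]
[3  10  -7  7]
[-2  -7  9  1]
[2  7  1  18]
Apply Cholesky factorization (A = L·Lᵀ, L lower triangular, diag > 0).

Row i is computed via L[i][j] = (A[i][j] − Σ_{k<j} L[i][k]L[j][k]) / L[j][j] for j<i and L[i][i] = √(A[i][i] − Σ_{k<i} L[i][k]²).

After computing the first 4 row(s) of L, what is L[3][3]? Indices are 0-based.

L[3][3] = 2

Step 1: L[0][0] = √(1) = 1.
  L[1][0] = (3) / L[0][0] = 3.
Step 2: L[1][1] = √(1) = 1.
  L[2][0] = (-2) / L[0][0] = -2.
  L[2][1] = (-1) / L[1][1] = -1.
Step 3: L[2][2] = √(4) = 2.
  L[3][0] = (2) / L[0][0] = 2.
  L[3][1] = (1) / L[1][1] = 1.
  L[3][2] = (6) / L[2][2] = 3.
Step 4: L[3][3] = √(4) = 2.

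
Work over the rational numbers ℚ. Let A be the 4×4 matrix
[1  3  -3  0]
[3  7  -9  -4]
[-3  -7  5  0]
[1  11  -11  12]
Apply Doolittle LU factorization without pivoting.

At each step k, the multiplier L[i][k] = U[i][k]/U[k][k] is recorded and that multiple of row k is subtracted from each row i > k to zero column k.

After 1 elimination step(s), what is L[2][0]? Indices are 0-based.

L[2][0] = -3

k=0: U[0][0]=1
  eliminate (1,0): mult=3, new row 1: (0, -2, 0, -4); set L[1][0]=3
  eliminate (2,0): mult=-3, new row 2: (0, 2, -4, 0); set L[2][0]=-3
  eliminate (3,0): mult=1, new row 3: (0, 8, -8, 12); set L[3][0]=1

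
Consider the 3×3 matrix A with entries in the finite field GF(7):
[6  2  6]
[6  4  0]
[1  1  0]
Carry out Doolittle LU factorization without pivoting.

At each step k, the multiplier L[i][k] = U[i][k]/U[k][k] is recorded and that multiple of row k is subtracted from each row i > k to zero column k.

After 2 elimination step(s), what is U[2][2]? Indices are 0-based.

U[2][2] = 1

[col 0] pivot 6
  R1 -= 1*R0 → (0, 2, 1)  (L[1][0] := 1)
  R2 -= 6*R0 → (0, 3, 6)  (L[2][0] := 6)
[col 1] pivot 2
  R2 -= 5*R1 → (0, 0, 1)  (L[2][1] := 5)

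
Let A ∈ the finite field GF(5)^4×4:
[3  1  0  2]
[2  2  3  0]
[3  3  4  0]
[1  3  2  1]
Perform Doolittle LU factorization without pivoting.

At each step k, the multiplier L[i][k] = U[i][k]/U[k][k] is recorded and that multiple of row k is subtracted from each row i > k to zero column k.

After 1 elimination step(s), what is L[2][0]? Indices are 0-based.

[col 0] pivot 3
  R1 -= 4*R0 → (0, 3, 3, 2)  (L[1][0] := 4)
  R2 -= 1*R0 → (0, 2, 4, 3)  (L[2][0] := 1)
  R3 -= 2*R0 → (0, 1, 2, 2)  (L[3][0] := 2)

L[2][0] = 1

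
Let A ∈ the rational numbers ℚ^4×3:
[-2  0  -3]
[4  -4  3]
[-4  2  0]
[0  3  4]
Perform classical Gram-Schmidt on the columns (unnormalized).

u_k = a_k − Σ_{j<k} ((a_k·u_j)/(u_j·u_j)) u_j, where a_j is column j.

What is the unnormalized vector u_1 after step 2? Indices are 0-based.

Step 1: u_0 = a_0 = (-2, 4, -4, 0).
Step 2: u_1 = a_1 − (-2/3)·u_0 = (-4/3, -4/3, -2/3, 3).

u_1 = (-4/3, -4/3, -2/3, 3)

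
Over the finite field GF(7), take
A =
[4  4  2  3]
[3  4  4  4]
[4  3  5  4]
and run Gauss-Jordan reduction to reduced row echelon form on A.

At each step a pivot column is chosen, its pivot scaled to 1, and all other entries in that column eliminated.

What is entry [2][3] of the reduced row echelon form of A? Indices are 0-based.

M[2][3] = 4

pivot(0,0)=4: scale R0 → (1, 1, 4, 6)
  clear (1,0): R1 −= (3)R0 → (0, 1, 6, 0)
  clear (2,0): R2 −= (4)R0 → (0, 6, 3, 1)
pivot(1,1)=1: scale R1 → (0, 1, 6, 0)
  clear (0,1): R0 −= (1)R1 → (1, 0, 5, 6)
  clear (2,1): R2 −= (6)R1 → (0, 0, 2, 1)
pivot(2,2)=2: scale R2 → (0, 0, 1, 4)
  clear (0,2): R0 −= (5)R2 → (1, 0, 0, 0)
  clear (1,2): R1 −= (6)R2 → (0, 1, 0, 4)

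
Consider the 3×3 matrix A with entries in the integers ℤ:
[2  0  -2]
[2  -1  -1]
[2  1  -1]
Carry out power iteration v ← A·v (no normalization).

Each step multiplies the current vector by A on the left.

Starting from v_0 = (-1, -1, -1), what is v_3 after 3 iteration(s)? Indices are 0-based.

v_3 = (4, 4, 8)

v_0 = (-1, -1, -1).
v_1 = A·v_0 = (0, 0, -2).
v_2 = A·v_1 = (4, 2, 2).
v_3 = A·v_2 = (4, 4, 8).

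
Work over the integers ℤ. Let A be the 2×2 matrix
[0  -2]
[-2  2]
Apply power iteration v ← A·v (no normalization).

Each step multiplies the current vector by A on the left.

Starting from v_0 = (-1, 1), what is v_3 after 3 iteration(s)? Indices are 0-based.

v_3 = (-24, 40)

v_0 = (-1, 1).
v_1 = A·v_0 = (-2, 4).
v_2 = A·v_1 = (-8, 12).
v_3 = A·v_2 = (-24, 40).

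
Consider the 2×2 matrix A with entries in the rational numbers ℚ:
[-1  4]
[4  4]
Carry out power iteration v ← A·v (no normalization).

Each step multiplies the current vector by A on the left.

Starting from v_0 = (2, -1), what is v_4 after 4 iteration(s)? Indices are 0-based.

v_4 = (278, 8)

v_0 = (2, -1).
v_1 = A·v_0 = (-6, 4).
v_2 = A·v_1 = (22, -8).
v_3 = A·v_2 = (-54, 56).
v_4 = A·v_3 = (278, 8).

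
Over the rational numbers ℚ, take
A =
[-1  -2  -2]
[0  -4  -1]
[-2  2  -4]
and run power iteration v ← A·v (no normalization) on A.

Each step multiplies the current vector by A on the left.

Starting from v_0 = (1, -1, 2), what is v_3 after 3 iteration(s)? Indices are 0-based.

v_0 = (1, -1, 2).
v_1 = A·v_0 = (-3, 2, -12).
v_2 = A·v_1 = (23, 4, 58).
v_3 = A·v_2 = (-147, -74, -270).

v_3 = (-147, -74, -270)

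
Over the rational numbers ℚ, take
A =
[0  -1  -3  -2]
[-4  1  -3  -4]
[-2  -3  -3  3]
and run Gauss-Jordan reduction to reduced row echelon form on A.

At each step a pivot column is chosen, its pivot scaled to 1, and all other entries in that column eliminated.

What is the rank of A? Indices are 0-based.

pivot(0,0): swap R0↔R1
pivot(0,0)=-4: scale R0 → (1, -1/4, 3/4, 1)
  clear (2,0): R2 −= (-2)R0 → (0, -7/2, -3/2, 5)
pivot(1,1)=-1: scale R1 → (0, 1, 3, 2)
  clear (0,1): R0 −= (-1/4)R1 → (1, 0, 3/2, 3/2)
  clear (2,1): R2 −= (-7/2)R1 → (0, 0, 9, 12)
pivot(2,2)=9: scale R2 → (0, 0, 1, 4/3)
  clear (0,2): R0 −= (3/2)R2 → (1, 0, 0, -1/2)
  clear (1,2): R1 −= (3)R2 → (0, 1, 0, -2)

rank = 3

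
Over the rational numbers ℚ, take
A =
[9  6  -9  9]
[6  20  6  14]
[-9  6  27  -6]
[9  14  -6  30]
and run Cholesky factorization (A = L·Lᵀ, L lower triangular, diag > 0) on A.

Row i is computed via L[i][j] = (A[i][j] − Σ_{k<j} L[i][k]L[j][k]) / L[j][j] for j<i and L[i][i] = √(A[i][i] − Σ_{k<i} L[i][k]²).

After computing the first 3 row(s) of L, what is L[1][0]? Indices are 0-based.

L[1][0] = 2

Step 1: L[0][0] = √(9) = 3.
  L[1][0] = (6) / L[0][0] = 2.
Step 2: L[1][1] = √(16) = 4.
  L[2][0] = (-9) / L[0][0] = -3.
  L[2][1] = (12) / L[1][1] = 3.
Step 3: L[2][2] = √(9) = 3.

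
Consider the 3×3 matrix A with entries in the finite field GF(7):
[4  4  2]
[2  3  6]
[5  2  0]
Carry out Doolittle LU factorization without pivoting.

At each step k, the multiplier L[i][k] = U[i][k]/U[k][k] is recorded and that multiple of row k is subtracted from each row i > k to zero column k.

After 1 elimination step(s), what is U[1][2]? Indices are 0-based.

U[1][2] = 5

[col 0] pivot 4
  R1 -= 4*R0 → (0, 1, 5)  (L[1][0] := 4)
  R2 -= 3*R0 → (0, 4, 1)  (L[2][0] := 3)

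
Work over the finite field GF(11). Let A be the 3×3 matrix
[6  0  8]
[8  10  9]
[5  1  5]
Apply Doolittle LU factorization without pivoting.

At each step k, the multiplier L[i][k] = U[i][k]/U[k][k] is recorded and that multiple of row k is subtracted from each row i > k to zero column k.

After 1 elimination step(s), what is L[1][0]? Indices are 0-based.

[col 0] pivot 6
  R1 -= 5*R0 → (0, 10, 2)  (L[1][0] := 5)
  R2 -= 10*R0 → (0, 1, 2)  (L[2][0] := 10)

L[1][0] = 5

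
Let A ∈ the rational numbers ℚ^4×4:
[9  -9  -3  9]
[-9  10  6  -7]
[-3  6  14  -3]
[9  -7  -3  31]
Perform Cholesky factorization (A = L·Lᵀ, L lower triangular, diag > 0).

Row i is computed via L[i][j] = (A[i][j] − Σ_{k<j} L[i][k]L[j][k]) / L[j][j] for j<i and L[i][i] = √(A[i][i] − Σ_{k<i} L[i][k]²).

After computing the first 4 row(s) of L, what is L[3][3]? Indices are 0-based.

L[3][3] = 3

Step 1: L[0][0] = √(9) = 3.
  L[1][0] = (-9) / L[0][0] = -3.
Step 2: L[1][1] = √(1) = 1.
  L[2][0] = (-3) / L[0][0] = -1.
  L[2][1] = (3) / L[1][1] = 3.
Step 3: L[2][2] = √(4) = 2.
  L[3][0] = (9) / L[0][0] = 3.
  L[3][1] = (2) / L[1][1] = 2.
  L[3][2] = (-6) / L[2][2] = -3.
Step 4: L[3][3] = √(9) = 3.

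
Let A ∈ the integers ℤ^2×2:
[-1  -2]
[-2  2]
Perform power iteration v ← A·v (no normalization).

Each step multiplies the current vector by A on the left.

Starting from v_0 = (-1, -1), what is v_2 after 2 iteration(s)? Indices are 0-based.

v_2 = (-3, -6)

v_0 = (-1, -1).
v_1 = A·v_0 = (3, 0).
v_2 = A·v_1 = (-3, -6).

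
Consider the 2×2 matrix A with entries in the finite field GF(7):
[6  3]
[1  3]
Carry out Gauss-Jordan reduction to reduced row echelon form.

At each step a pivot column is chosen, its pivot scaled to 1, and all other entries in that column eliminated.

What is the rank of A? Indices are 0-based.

[1] R0 /= 6  ⇒  (1, 4)
     R1 -= 1·R0  ⇒  (0, 6)
[2] R1 /= 6  ⇒  (0, 1)
     R0 -= 4·R1  ⇒  (1, 0)

rank = 2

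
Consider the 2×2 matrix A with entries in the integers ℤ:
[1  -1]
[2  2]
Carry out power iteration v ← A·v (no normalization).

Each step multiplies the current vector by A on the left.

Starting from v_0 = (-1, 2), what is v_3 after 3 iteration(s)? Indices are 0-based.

v_0 = (-1, 2).
v_1 = A·v_0 = (-3, 2).
v_2 = A·v_1 = (-5, -2).
v_3 = A·v_2 = (-3, -14).

v_3 = (-3, -14)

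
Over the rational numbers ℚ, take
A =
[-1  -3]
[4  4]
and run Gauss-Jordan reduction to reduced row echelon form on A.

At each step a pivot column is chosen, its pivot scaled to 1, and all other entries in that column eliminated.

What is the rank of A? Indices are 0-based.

pivot(0,0)=-1: scale R0 → (1, 3)
  clear (1,0): R1 −= (4)R0 → (0, -8)
pivot(1,1)=-8: scale R1 → (0, 1)
  clear (0,1): R0 −= (3)R1 → (1, 0)

rank = 2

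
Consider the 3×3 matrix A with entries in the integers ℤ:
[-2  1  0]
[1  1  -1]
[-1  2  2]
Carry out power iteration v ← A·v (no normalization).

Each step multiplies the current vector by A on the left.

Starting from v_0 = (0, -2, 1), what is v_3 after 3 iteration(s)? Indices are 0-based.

v_3 = (-5, 6, -23)

v_0 = (0, -2, 1).
v_1 = A·v_0 = (-2, -3, -2).
v_2 = A·v_1 = (1, -3, -8).
v_3 = A·v_2 = (-5, 6, -23).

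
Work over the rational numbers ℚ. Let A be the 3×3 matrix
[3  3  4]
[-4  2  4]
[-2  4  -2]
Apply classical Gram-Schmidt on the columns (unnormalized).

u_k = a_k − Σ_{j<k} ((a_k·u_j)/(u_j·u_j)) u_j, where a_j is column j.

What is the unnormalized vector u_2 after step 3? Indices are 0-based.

u_2 = (26/11, 39/11, -39/11)

Step 1: u_0 = a_0 = (3, -4, -2).
Step 2: u_1 = a_1 − (-7/29)·u_0 = (108/29, 30/29, 102/29).
Step 3: u_2 = a_2 − (0)·u_0 − (29/66)·u_1 = (26/11, 39/11, -39/11).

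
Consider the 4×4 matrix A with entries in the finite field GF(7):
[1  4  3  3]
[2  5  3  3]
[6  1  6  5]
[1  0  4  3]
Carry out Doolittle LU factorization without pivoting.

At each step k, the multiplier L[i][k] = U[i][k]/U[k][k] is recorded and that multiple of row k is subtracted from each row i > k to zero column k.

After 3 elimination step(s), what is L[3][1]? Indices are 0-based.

L[3][1] = 6

k=0: U[0][0]=1
  eliminate (1,0): mult=2, new row 1: (0, 4, 4, 4); set L[1][0]=2
  eliminate (2,0): mult=6, new row 2: (0, 5, 2, 1); set L[2][0]=6
  eliminate (3,0): mult=1, new row 3: (0, 3, 1, 0); set L[3][0]=1
k=1: U[1][1]=4
  eliminate (2,1): mult=3, new row 2: (0, 0, 4, 3); set L[2][1]=3
  eliminate (3,1): mult=6, new row 3: (0, 0, 5, 4); set L[3][1]=6
k=2: U[2][2]=4
  eliminate (3,2): mult=3, new row 3: (0, 0, 0, 2); set L[3][2]=3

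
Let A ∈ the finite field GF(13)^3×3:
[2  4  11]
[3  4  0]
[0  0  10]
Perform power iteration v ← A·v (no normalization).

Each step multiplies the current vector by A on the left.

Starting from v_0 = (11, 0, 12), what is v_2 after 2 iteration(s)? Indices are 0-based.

v_2 = (5, 9, 4)

v_0 = (11, 0, 12).
v_1 = A·v_0 = (11, 7, 3).
v_2 = A·v_1 = (5, 9, 4).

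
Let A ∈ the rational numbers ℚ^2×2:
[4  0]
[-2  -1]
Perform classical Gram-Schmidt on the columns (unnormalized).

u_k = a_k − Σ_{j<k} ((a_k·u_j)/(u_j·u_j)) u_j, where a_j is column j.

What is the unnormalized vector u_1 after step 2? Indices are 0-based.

u_1 = (-2/5, -4/5)

Step 1: u_0 = a_0 = (4, -2).
Step 2: u_1 = a_1 − (1/10)·u_0 = (-2/5, -4/5).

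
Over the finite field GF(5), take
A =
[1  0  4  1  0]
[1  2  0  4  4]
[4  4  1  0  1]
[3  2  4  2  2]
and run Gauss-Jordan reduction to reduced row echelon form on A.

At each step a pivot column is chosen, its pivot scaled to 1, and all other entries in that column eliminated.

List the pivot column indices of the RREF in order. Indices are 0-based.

step 1: normalize row 0 (÷1) = (1, 0, 4, 1, 0)
  row 1: subtract 1×row0 = (0, 2, 1, 3, 4)
  row 2: subtract 4×row0 = (0, 4, 0, 1, 1)
  row 3: subtract 3×row0 = (0, 2, 2, 4, 2)
step 2: normalize row 1 (÷2) = (0, 1, 3, 4, 2)
  row 2: subtract 4×row1 = (0, 0, 3, 0, 3)
  row 3: subtract 2×row1 = (0, 0, 1, 1, 3)
step 3: normalize row 2 (÷3) = (0, 0, 1, 0, 1)
  row 0: subtract 4×row2 = (1, 0, 0, 1, 1)
  row 1: subtract 3×row2 = (0, 1, 0, 4, 4)
  row 3: subtract 1×row2 = (0, 0, 0, 1, 2)
step 4: normalize row 3 (÷1) = (0, 0, 0, 1, 2)
  row 0: subtract 1×row3 = (1, 0, 0, 0, 4)
  row 1: subtract 4×row3 = (0, 1, 0, 0, 1)

pivot columns: 0, 1, 2, 3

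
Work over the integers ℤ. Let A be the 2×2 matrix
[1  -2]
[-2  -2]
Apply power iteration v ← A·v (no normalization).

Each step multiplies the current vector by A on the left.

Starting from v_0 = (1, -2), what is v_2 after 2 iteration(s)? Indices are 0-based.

v_2 = (1, -14)

v_0 = (1, -2).
v_1 = A·v_0 = (5, 2).
v_2 = A·v_1 = (1, -14).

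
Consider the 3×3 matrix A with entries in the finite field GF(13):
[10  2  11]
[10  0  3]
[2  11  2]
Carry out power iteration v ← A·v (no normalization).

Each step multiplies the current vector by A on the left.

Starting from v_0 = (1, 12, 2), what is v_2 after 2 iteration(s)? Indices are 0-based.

v_2 = (4, 12, 5)

v_0 = (1, 12, 2).
v_1 = A·v_0 = (4, 3, 8).
v_2 = A·v_1 = (4, 12, 5).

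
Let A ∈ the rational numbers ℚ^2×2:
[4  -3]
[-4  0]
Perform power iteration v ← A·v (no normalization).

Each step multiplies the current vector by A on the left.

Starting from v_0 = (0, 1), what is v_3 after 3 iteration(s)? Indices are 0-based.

v_3 = (-84, 48)

v_0 = (0, 1).
v_1 = A·v_0 = (-3, 0).
v_2 = A·v_1 = (-12, 12).
v_3 = A·v_2 = (-84, 48).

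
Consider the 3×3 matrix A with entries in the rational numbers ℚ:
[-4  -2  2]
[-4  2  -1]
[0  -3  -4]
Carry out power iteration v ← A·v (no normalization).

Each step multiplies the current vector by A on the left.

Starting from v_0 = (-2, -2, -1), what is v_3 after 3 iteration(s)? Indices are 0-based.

v_0 = (-2, -2, -1).
v_1 = A·v_0 = (10, 5, 10).
v_2 = A·v_1 = (-30, -40, -55).
v_3 = A·v_2 = (90, 95, 340).

v_3 = (90, 95, 340)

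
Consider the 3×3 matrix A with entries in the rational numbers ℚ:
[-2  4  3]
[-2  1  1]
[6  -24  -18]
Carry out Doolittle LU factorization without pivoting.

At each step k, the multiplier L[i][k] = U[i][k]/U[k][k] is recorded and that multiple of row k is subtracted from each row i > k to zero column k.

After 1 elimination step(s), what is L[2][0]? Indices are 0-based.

Step 1: pivot at (0,0) is -2.
  row1 ← row1 − (1)·row0  ⇒  L[1][0]=1, U row1=(0, -3, -2)
  row2 ← row2 − (-3)·row0  ⇒  L[2][0]=-3, U row2=(0, -12, -9)

L[2][0] = -3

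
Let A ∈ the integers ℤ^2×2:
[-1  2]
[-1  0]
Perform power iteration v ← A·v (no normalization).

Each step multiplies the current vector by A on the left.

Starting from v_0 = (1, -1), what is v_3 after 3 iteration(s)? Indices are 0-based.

v_0 = (1, -1).
v_1 = A·v_0 = (-3, -1).
v_2 = A·v_1 = (1, 3).
v_3 = A·v_2 = (5, -1).

v_3 = (5, -1)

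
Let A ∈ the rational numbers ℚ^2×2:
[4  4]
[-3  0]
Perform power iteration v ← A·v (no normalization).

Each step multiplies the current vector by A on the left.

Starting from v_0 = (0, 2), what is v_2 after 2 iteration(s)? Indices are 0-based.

v_2 = (32, -24)

v_0 = (0, 2).
v_1 = A·v_0 = (8, 0).
v_2 = A·v_1 = (32, -24).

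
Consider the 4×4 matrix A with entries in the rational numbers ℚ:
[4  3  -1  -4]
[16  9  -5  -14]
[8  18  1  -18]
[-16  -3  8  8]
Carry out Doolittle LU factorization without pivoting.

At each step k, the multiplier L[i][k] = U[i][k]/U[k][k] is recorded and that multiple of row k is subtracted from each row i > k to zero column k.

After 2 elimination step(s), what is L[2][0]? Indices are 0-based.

L[2][0] = 2

k=0: U[0][0]=4
  eliminate (1,0): mult=4, new row 1: (0, -3, -1, 2); set L[1][0]=4
  eliminate (2,0): mult=2, new row 2: (0, 12, 3, -10); set L[2][0]=2
  eliminate (3,0): mult=-4, new row 3: (0, 9, 4, -8); set L[3][0]=-4
k=1: U[1][1]=-3
  eliminate (2,1): mult=-4, new row 2: (0, 0, -1, -2); set L[2][1]=-4
  eliminate (3,1): mult=-3, new row 3: (0, 0, 1, -2); set L[3][1]=-3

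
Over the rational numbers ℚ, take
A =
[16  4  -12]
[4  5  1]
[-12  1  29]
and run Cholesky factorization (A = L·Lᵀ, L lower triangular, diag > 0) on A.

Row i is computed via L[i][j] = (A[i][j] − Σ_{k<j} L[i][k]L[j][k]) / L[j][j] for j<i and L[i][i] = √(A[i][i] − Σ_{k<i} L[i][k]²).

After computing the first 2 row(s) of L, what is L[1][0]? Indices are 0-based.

L[1][0] = 1

Step 1: L[0][0] = √(16) = 4.
  L[1][0] = (4) / L[0][0] = 1.
Step 2: L[1][1] = √(4) = 2.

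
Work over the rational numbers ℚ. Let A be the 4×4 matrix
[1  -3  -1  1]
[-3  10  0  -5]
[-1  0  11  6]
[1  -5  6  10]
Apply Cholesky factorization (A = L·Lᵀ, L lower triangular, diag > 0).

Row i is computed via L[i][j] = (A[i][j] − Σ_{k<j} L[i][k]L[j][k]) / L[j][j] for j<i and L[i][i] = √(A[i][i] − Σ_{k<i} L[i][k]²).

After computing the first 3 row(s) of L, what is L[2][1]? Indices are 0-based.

L[2][1] = -3

Step 1: L[0][0] = √(1) = 1.
  L[1][0] = (-3) / L[0][0] = -3.
Step 2: L[1][1] = √(1) = 1.
  L[2][0] = (-1) / L[0][0] = -1.
  L[2][1] = (-3) / L[1][1] = -3.
Step 3: L[2][2] = √(1) = 1.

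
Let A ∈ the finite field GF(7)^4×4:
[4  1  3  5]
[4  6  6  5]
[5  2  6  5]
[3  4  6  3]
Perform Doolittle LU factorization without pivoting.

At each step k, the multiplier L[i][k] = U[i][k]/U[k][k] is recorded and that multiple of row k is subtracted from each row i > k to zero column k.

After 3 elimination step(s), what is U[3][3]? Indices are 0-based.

[col 0] pivot 4
  R1 -= 1*R0 → (0, 5, 3, 0)  (L[1][0] := 1)
  R2 -= 3*R0 → (0, 6, 4, 4)  (L[2][0] := 3)
  R3 -= 6*R0 → (0, 5, 2, 1)  (L[3][0] := 6)
[col 1] pivot 5
  R2 -= 4*R1 → (0, 0, 6, 4)  (L[2][1] := 4)
  R3 -= 1*R1 → (0, 0, 6, 1)  (L[3][1] := 1)
[col 2] pivot 6
  R3 -= 1*R2 → (0, 0, 0, 4)  (L[3][2] := 1)

U[3][3] = 4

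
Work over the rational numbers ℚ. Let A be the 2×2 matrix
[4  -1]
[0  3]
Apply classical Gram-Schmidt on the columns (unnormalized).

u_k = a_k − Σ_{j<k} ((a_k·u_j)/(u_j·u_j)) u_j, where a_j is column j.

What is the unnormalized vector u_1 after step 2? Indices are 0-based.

Step 1: u_0 = a_0 = (4, 0).
Step 2: u_1 = a_1 − (-1/4)·u_0 = (0, 3).

u_1 = (0, 3)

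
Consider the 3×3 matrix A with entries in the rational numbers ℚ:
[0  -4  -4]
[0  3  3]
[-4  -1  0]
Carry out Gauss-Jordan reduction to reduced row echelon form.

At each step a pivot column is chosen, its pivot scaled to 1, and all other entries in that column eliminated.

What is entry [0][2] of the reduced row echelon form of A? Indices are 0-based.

M[0][2] = -1/4

[1] R0 <-> R2
[1] R0 /= -4  ⇒  (1, 1/4, 0)
[2] R1 /= 3  ⇒  (0, 1, 1)
     R0 -= 1/4·R1  ⇒  (1, 0, -1/4)
     R2 -= -4·R1  ⇒  (0, 0, 0)
column 2 empty below row 2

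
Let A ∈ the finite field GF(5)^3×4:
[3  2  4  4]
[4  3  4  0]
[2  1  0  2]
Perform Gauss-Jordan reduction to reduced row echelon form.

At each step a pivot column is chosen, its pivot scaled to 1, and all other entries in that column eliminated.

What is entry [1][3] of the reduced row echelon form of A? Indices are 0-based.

M[1][3] = 0

step 1: normalize row 0 (÷3) = (1, 4, 3, 3)
  row 1: subtract 4×row0 = (0, 2, 2, 3)
  row 2: subtract 2×row0 = (0, 3, 4, 1)
step 2: normalize row 1 (÷2) = (0, 1, 1, 4)
  row 0: subtract 4×row1 = (1, 0, 4, 2)
  row 2: subtract 3×row1 = (0, 0, 1, 4)
step 3: normalize row 2 (÷1) = (0, 0, 1, 4)
  row 0: subtract 4×row2 = (1, 0, 0, 1)
  row 1: subtract 1×row2 = (0, 1, 0, 0)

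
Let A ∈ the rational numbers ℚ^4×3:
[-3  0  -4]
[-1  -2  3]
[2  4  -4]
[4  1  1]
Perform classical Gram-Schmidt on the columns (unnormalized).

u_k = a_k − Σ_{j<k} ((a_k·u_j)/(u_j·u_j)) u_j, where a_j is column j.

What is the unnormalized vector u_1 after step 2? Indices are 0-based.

u_1 = (7/5, -23/15, 46/15, -13/15)

Step 1: u_0 = a_0 = (-3, -1, 2, 4).
Step 2: u_1 = a_1 − (7/15)·u_0 = (7/5, -23/15, 46/15, -13/15).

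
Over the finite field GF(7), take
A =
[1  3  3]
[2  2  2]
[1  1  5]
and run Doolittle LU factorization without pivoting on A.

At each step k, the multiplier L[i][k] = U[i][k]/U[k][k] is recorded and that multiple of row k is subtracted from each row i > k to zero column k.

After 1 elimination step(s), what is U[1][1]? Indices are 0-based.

[col 0] pivot 1
  R1 -= 2*R0 → (0, 3, 3)  (L[1][0] := 2)
  R2 -= 1*R0 → (0, 5, 2)  (L[2][0] := 1)

U[1][1] = 3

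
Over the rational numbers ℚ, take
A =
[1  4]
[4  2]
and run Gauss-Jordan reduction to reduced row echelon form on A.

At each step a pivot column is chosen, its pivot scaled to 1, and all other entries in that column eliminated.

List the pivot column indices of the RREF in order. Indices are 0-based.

pivot columns: 0, 1

pivot(0,0)=1: scale R0 → (1, 4)
  clear (1,0): R1 −= (4)R0 → (0, -14)
pivot(1,1)=-14: scale R1 → (0, 1)
  clear (0,1): R0 −= (4)R1 → (1, 0)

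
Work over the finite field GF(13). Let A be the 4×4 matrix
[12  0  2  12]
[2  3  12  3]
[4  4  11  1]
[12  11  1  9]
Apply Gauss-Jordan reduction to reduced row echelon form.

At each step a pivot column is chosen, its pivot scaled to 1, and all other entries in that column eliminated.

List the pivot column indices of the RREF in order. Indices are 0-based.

pivot columns: 0, 1, 2, 3

[1] R0 /= 12  ⇒  (1, 0, 11, 1)
     R1 -= 2·R0  ⇒  (0, 3, 3, 1)
     R2 -= 4·R0  ⇒  (0, 4, 6, 10)
     R3 -= 12·R0  ⇒  (0, 11, 12, 10)
[2] R1 /= 3  ⇒  (0, 1, 1, 9)
     R2 -= 4·R1  ⇒  (0, 0, 2, 0)
     R3 -= 11·R1  ⇒  (0, 0, 1, 2)
[3] R2 /= 2  ⇒  (0, 0, 1, 0)
     R0 -= 11·R2  ⇒  (1, 0, 0, 1)
     R1 -= 1·R2  ⇒  (0, 1, 0, 9)
     R3 -= 1·R2  ⇒  (0, 0, 0, 2)
[4] R3 /= 2  ⇒  (0, 0, 0, 1)
     R0 -= 1·R3  ⇒  (1, 0, 0, 0)
     R1 -= 9·R3  ⇒  (0, 1, 0, 0)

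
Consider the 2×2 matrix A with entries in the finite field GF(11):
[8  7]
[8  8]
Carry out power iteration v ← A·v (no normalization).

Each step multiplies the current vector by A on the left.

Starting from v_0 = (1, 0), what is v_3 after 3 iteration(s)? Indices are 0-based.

v_0 = (1, 0).
v_1 = A·v_0 = (8, 8).
v_2 = A·v_1 = (10, 7).
v_3 = A·v_2 = (8, 4).

v_3 = (8, 4)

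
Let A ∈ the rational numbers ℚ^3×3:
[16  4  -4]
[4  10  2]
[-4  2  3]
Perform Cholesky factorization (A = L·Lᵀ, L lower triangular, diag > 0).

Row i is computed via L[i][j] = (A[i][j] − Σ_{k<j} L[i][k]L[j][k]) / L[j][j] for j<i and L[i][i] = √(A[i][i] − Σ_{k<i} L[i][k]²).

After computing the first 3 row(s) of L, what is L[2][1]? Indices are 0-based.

L[2][1] = 1

Step 1: L[0][0] = √(16) = 4.
  L[1][0] = (4) / L[0][0] = 1.
Step 2: L[1][1] = √(9) = 3.
  L[2][0] = (-4) / L[0][0] = -1.
  L[2][1] = (3) / L[1][1] = 1.
Step 3: L[2][2] = √(1) = 1.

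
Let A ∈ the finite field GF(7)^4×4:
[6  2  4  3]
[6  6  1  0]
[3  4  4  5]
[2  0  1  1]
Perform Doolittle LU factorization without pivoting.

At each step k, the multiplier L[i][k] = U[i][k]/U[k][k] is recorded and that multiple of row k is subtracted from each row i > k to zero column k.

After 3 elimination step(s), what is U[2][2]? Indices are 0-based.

k=0: U[0][0]=6
  eliminate (1,0): mult=1, new row 1: (0, 4, 4, 4); set L[1][0]=1
  eliminate (2,0): mult=4, new row 2: (0, 3, 2, 0); set L[2][0]=4
  eliminate (3,0): mult=5, new row 3: (0, 4, 2, 0); set L[3][0]=5
k=1: U[1][1]=4
  eliminate (2,1): mult=6, new row 2: (0, 0, 6, 4); set L[2][1]=6
  eliminate (3,1): mult=1, new row 3: (0, 0, 5, 3); set L[3][1]=1
k=2: U[2][2]=6
  eliminate (3,2): mult=2, new row 3: (0, 0, 0, 2); set L[3][2]=2

U[2][2] = 6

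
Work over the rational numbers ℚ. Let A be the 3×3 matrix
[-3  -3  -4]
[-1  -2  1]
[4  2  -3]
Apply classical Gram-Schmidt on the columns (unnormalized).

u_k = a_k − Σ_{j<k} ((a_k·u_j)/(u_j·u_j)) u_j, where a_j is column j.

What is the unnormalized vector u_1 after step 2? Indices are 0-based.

u_1 = (-21/26, -33/26, -12/13)

Step 1: u_0 = a_0 = (-3, -1, 4).
Step 2: u_1 = a_1 − (19/26)·u_0 = (-21/26, -33/26, -12/13).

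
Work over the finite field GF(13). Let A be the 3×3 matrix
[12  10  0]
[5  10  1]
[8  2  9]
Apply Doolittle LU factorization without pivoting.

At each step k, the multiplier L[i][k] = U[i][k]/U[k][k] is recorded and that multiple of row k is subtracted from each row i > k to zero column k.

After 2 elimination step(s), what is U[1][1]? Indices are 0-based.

U[1][1] = 8

[col 0] pivot 12
  R1 -= 8*R0 → (0, 8, 1)  (L[1][0] := 8)
  R2 -= 5*R0 → (0, 4, 9)  (L[2][0] := 5)
[col 1] pivot 8
  R2 -= 7*R1 → (0, 0, 2)  (L[2][1] := 7)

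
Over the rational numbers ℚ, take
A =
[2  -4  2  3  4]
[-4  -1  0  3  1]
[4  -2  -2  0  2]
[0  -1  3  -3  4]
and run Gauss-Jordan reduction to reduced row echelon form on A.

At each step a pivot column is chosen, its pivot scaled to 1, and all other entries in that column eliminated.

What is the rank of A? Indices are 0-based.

rank = 4

[1] R0 /= 2  ⇒  (1, -2, 1, 3/2, 2)
     R1 -= -4·R0  ⇒  (0, -9, 4, 9, 9)
     R2 -= 4·R0  ⇒  (0, 6, -6, -6, -6)
[2] R1 /= -9  ⇒  (0, 1, -4/9, -1, -1)
     R0 -= -2·R1  ⇒  (1, 0, 1/9, -1/2, 0)
     R2 -= 6·R1  ⇒  (0, 0, -10/3, 0, 0)
     R3 -= -1·R1  ⇒  (0, 0, 23/9, -4, 3)
[3] R2 /= -10/3  ⇒  (0, 0, 1, 0, 0)
     R0 -= 1/9·R2  ⇒  (1, 0, 0, -1/2, 0)
     R1 -= -4/9·R2  ⇒  (0, 1, 0, -1, -1)
     R3 -= 23/9·R2  ⇒  (0, 0, 0, -4, 3)
[4] R3 /= -4  ⇒  (0, 0, 0, 1, -3/4)
     R0 -= -1/2·R3  ⇒  (1, 0, 0, 0, -3/8)
     R1 -= -1·R3  ⇒  (0, 1, 0, 0, -7/4)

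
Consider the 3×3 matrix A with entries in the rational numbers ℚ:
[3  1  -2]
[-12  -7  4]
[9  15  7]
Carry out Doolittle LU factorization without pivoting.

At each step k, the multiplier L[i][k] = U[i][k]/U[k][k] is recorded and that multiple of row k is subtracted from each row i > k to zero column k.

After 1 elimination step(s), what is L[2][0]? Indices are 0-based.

L[2][0] = 3

[col 0] pivot 3
  R1 -= -4*R0 → (0, -3, -4)  (L[1][0] := -4)
  R2 -= 3*R0 → (0, 12, 13)  (L[2][0] := 3)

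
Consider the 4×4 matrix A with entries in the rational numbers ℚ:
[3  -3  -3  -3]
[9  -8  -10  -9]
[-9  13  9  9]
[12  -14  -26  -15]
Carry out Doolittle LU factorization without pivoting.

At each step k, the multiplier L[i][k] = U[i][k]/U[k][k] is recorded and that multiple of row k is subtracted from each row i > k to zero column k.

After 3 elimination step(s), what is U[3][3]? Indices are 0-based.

[col 0] pivot 3
  R1 -= 3*R0 → (0, 1, -1, 0)  (L[1][0] := 3)
  R2 -= -3*R0 → (0, 4, 0, 0)  (L[2][0] := -3)
  R3 -= 4*R0 → (0, -2, -14, -3)  (L[3][0] := 4)
[col 1] pivot 1
  R2 -= 4*R1 → (0, 0, 4, 0)  (L[2][1] := 4)
  R3 -= -2*R1 → (0, 0, -16, -3)  (L[3][1] := -2)
[col 2] pivot 4
  R3 -= -4*R2 → (0, 0, 0, -3)  (L[3][2] := -4)

U[3][3] = -3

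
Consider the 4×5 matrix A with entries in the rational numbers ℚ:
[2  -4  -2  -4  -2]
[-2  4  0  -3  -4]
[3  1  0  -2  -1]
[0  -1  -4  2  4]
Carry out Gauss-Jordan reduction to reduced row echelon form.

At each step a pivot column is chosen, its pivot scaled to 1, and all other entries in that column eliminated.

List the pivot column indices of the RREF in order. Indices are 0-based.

pivot columns: 0, 1, 2, 3

step 1: normalize row 0 (÷2) = (1, -2, -1, -2, -1)
  row 1: subtract -2×row0 = (0, 0, -2, -7, -6)
  row 2: subtract 3×row0 = (0, 7, 3, 4, 2)
step 2: exchange rows 1,2
step 2: normalize row 1 (÷7) = (0, 1, 3/7, 4/7, 2/7)
  row 0: subtract -2×row1 = (1, 0, -1/7, -6/7, -3/7)
  row 3: subtract -1×row1 = (0, 0, -25/7, 18/7, 30/7)
step 3: normalize row 2 (÷-2) = (0, 0, 1, 7/2, 3)
  row 0: subtract -1/7×row2 = (1, 0, 0, -5/14, 0)
  row 1: subtract 3/7×row2 = (0, 1, 0, -13/14, -1)
  row 3: subtract -25/7×row2 = (0, 0, 0, 211/14, 15)
step 4: normalize row 3 (÷211/14) = (0, 0, 0, 1, 210/211)
  row 0: subtract -5/14×row3 = (1, 0, 0, 0, 75/211)
  row 1: subtract -13/14×row3 = (0, 1, 0, 0, -16/211)
  row 2: subtract 7/2×row3 = (0, 0, 1, 0, -102/211)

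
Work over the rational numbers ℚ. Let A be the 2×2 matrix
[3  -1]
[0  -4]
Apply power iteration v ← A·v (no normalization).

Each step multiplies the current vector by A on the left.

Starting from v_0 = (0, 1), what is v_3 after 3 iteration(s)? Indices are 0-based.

v_0 = (0, 1).
v_1 = A·v_0 = (-1, -4).
v_2 = A·v_1 = (1, 16).
v_3 = A·v_2 = (-13, -64).

v_3 = (-13, -64)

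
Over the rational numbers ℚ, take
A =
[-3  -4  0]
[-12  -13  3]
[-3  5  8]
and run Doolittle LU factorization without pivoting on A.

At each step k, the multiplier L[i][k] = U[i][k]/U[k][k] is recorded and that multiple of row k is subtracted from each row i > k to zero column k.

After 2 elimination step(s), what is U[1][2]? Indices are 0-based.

k=0: U[0][0]=-3
  eliminate (1,0): mult=4, new row 1: (0, 3, 3); set L[1][0]=4
  eliminate (2,0): mult=1, new row 2: (0, 9, 8); set L[2][0]=1
k=1: U[1][1]=3
  eliminate (2,1): mult=3, new row 2: (0, 0, -1); set L[2][1]=3

U[1][2] = 3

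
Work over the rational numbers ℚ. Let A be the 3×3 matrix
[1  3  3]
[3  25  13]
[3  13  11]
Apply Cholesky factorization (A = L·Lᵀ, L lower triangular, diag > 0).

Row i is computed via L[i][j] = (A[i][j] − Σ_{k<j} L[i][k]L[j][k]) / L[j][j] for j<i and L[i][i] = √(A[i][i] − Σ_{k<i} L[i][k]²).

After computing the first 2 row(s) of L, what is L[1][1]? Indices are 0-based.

L[1][1] = 4

Step 1: L[0][0] = √(1) = 1.
  L[1][0] = (3) / L[0][0] = 3.
Step 2: L[1][1] = √(16) = 4.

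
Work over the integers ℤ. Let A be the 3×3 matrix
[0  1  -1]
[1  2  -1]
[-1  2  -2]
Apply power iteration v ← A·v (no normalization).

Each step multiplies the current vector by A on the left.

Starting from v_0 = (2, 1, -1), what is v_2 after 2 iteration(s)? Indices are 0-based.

v_0 = (2, 1, -1).
v_1 = A·v_0 = (2, 5, 2).
v_2 = A·v_1 = (3, 10, 4).

v_2 = (3, 10, 4)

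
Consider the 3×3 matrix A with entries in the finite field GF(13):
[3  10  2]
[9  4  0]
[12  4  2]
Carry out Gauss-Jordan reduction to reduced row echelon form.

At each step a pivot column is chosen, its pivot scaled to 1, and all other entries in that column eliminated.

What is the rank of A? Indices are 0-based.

[1] R0 /= 3  ⇒  (1, 12, 5)
     R1 -= 9·R0  ⇒  (0, 0, 7)
     R2 -= 12·R0  ⇒  (0, 3, 7)
[2] R1 <-> R2
[2] R1 /= 3  ⇒  (0, 1, 11)
     R0 -= 12·R1  ⇒  (1, 0, 3)
[3] R2 /= 7  ⇒  (0, 0, 1)
     R0 -= 3·R2  ⇒  (1, 0, 0)
     R1 -= 11·R2  ⇒  (0, 1, 0)

rank = 3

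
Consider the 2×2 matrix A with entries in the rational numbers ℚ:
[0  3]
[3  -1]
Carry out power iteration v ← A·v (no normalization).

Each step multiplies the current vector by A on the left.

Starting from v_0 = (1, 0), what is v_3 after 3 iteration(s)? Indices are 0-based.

v_3 = (-9, 30)

v_0 = (1, 0).
v_1 = A·v_0 = (0, 3).
v_2 = A·v_1 = (9, -3).
v_3 = A·v_2 = (-9, 30).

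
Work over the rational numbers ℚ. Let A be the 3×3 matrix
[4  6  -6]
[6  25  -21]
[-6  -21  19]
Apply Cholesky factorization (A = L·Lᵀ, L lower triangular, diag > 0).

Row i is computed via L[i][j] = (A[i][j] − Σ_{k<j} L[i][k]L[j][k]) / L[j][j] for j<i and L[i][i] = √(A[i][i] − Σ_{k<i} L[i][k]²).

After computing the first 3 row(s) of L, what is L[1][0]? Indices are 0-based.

Step 1: L[0][0] = √(4) = 2.
  L[1][0] = (6) / L[0][0] = 3.
Step 2: L[1][1] = √(16) = 4.
  L[2][0] = (-6) / L[0][0] = -3.
  L[2][1] = (-12) / L[1][1] = -3.
Step 3: L[2][2] = √(1) = 1.

L[1][0] = 3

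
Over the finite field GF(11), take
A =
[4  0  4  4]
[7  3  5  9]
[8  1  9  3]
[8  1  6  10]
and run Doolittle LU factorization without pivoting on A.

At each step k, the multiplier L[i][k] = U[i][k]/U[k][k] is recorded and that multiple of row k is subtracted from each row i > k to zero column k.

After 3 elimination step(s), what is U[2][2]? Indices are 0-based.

U[2][2] = 9

Step 1: pivot at (0,0) is 4.
  row1 ← row1 − (10)·row0  ⇒  L[1][0]=10, U row1=(0, 3, 9, 2)
  row2 ← row2 − (2)·row0  ⇒  L[2][0]=2, U row2=(0, 1, 1, 6)
  row3 ← row3 − (2)·row0  ⇒  L[3][0]=2, U row3=(0, 1, 9, 2)
Step 2: pivot at (1,1) is 3.
  row2 ← row2 − (4)·row1  ⇒  L[2][1]=4, U row2=(0, 0, 9, 9)
  row3 ← row3 − (4)·row1  ⇒  L[3][1]=4, U row3=(0, 0, 6, 5)
Step 3: pivot at (2,2) is 9.
  row3 ← row3 − (8)·row2  ⇒  L[3][2]=8, U row3=(0, 0, 0, 10)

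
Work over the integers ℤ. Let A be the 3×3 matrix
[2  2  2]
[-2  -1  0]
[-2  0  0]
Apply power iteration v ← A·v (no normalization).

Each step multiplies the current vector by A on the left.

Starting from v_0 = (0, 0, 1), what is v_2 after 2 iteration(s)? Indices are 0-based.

v_0 = (0, 0, 1).
v_1 = A·v_0 = (2, 0, 0).
v_2 = A·v_1 = (4, -4, -4).

v_2 = (4, -4, -4)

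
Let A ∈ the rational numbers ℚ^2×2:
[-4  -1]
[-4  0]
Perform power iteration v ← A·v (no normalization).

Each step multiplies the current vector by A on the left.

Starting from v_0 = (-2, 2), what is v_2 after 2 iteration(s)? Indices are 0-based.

v_0 = (-2, 2).
v_1 = A·v_0 = (6, 8).
v_2 = A·v_1 = (-32, -24).

v_2 = (-32, -24)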